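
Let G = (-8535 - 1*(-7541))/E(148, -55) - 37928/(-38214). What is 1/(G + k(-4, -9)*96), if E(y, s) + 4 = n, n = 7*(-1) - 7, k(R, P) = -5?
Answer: -1737/736115 ≈ -0.0023597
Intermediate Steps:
n = -14 (n = -7 - 7 = -14)
E(y, s) = -18 (E(y, s) = -4 - 14 = -18)
G = 97645/1737 (G = (-8535 - 1*(-7541))/(-18) - 37928/(-38214) = (-8535 + 7541)*(-1/18) - 37928*(-1/38214) = -994*(-1/18) + 1724/1737 = 497/9 + 1724/1737 = 97645/1737 ≈ 56.215)
1/(G + k(-4, -9)*96) = 1/(97645/1737 - 5*96) = 1/(97645/1737 - 480) = 1/(-736115/1737) = -1737/736115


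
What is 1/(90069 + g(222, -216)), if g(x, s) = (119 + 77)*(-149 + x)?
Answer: 1/104377 ≈ 9.5807e-6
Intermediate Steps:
g(x, s) = -29204 + 196*x (g(x, s) = 196*(-149 + x) = -29204 + 196*x)
1/(90069 + g(222, -216)) = 1/(90069 + (-29204 + 196*222)) = 1/(90069 + (-29204 + 43512)) = 1/(90069 + 14308) = 1/104377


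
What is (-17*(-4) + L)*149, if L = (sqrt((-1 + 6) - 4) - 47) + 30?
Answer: 7748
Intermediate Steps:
L = -16 (L = (sqrt(5 - 4) - 47) + 30 = (sqrt(1) - 47) + 30 = (1 - 47) + 30 = -46 + 30 = -16)
(-17*(-4) + L)*149 = (-17*(-4) - 16)*149 = (68 - 16)*149 = 52*149 = 7748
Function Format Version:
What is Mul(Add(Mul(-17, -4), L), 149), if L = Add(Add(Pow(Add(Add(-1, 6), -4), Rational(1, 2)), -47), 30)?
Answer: 7748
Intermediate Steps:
L = -16 (L = Add(Add(Pow(Add(5, -4), Rational(1, 2)), -47), 30) = Add(Add(Pow(1, Rational(1, 2)), -47), 30) = Add(Add(1, -47), 30) = Add(-46, 30) = -16)
Mul(Add(Mul(-17, -4), L), 149) = Mul(Add(Mul(-17, -4), -16), 149) = Mul(Add(68, -16), 149) = Mul(52, 149) = 7748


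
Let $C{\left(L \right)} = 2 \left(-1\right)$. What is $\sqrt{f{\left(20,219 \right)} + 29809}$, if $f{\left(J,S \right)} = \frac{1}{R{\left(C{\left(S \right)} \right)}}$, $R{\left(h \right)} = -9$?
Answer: $\frac{2 \sqrt{67070}}{3} \approx 172.65$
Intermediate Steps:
$C{\left(L \right)} = -2$
$f{\left(J,S \right)} = - \frac{1}{9}$ ($f{\left(J,S \right)} = \frac{1}{-9} = - \frac{1}{9}$)
$\sqrt{f{\left(20,219 \right)} + 29809} = \sqrt{- \frac{1}{9} + 29809} = \sqrt{\frac{268280}{9}} = \frac{2 \sqrt{67070}}{3}$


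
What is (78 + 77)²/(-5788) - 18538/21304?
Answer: -38695409/7706722 ≈ -5.0210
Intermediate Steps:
(78 + 77)²/(-5788) - 18538/21304 = 155²*(-1/5788) - 18538*1/21304 = 24025*(-1/5788) - 9269/10652 = -24025/5788 - 9269/10652 = -38695409/7706722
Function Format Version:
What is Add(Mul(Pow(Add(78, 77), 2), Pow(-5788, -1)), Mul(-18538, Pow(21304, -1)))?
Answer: Rational(-38695409, 7706722) ≈ -5.0210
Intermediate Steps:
Add(Mul(Pow(Add(78, 77), 2), Pow(-5788, -1)), Mul(-18538, Pow(21304, -1))) = Add(Mul(Pow(155, 2), Rational(-1, 5788)), Mul(-18538, Rational(1, 21304))) = Add(Mul(24025, Rational(-1, 5788)), Rational(-9269, 10652)) = Add(Rational(-24025, 5788), Rational(-9269, 10652)) = Rational(-38695409, 7706722)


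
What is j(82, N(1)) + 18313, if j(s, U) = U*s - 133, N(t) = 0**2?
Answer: 18180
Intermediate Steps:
N(t) = 0
j(s, U) = -133 + U*s
j(82, N(1)) + 18313 = (-133 + 0*82) + 18313 = (-133 + 0) + 18313 = -133 + 18313 = 18180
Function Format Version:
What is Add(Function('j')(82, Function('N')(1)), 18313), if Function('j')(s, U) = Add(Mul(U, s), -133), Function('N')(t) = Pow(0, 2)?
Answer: 18180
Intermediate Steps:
Function('N')(t) = 0
Function('j')(s, U) = Add(-133, Mul(U, s))
Add(Function('j')(82, Function('N')(1)), 18313) = Add(Add(-133, Mul(0, 82)), 18313) = Add(Add(-133, 0), 18313) = Add(-133, 18313) = 18180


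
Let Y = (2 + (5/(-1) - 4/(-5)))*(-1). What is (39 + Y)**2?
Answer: 42436/25 ≈ 1697.4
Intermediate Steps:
Y = 11/5 (Y = (2 + (5*(-1) - 4*(-1/5)))*(-1) = (2 + (-5 + 4/5))*(-1) = (2 - 21/5)*(-1) = -11/5*(-1) = 11/5 ≈ 2.2000)
(39 + Y)**2 = (39 + 11/5)**2 = (206/5)**2 = 42436/25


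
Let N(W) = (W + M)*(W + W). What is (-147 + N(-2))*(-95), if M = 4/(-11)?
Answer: 143735/11 ≈ 13067.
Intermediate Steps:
M = -4/11 (M = 4*(-1/11) = -4/11 ≈ -0.36364)
N(W) = 2*W*(-4/11 + W) (N(W) = (W - 4/11)*(W + W) = (-4/11 + W)*(2*W) = 2*W*(-4/11 + W))
(-147 + N(-2))*(-95) = (-147 + (2/11)*(-2)*(-4 + 11*(-2)))*(-95) = (-147 + (2/11)*(-2)*(-4 - 22))*(-95) = (-147 + (2/11)*(-2)*(-26))*(-95) = (-147 + 104/11)*(-95) = -1513/11*(-95) = 143735/11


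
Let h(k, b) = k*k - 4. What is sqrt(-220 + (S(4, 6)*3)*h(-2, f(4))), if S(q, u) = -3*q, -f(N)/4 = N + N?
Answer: 2*I*sqrt(55) ≈ 14.832*I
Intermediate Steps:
f(N) = -8*N (f(N) = -4*(N + N) = -8*N)
h(k, b) = -4 + k**2 (h(k, b) = k**2 - 4 = -4 + k**2)
sqrt(-220 + (S(4, 6)*3)*h(-2, f(4))) = sqrt(-220 + (-3*4*3)*(-4 + (-2)**2)) = sqrt(-220 + (-12*3)*(-4 + 4)) = sqrt(-220 - 36*0) = sqrt(-220 + 0) = sqrt(-220) = 2*I*sqrt(55)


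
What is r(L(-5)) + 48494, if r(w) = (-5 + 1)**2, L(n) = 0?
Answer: 48510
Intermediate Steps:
r(w) = 16 (r(w) = (-4)**2 = 16)
r(L(-5)) + 48494 = 16 + 48494 = 48510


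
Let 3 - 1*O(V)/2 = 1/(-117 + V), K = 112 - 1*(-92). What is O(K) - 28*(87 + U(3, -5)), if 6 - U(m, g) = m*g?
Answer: -262568/87 ≈ -3018.0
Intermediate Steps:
U(m, g) = 6 - g*m (U(m, g) = 6 - m*g = 6 - g*m)
K = 204 (K = 112 + 92 = 204)
O(V) = 6 - 2/(-117 + V)
O(K) - 28*(87 + U(3, -5)) = 2*(-352 + 3*204)/(-117 + 204) - 28*(87 + (6 - 1*(-5)*3)) = 2*(-352 + 612)/87 - 28*(87 + (6 + 15)) = 2*(1/87)*260 - 28*(87 + 21) = 520/87 - 28*108 = 520/87 - 3024 = -262568/87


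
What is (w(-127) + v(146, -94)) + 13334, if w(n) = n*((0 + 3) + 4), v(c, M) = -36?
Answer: 12409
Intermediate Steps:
w(n) = 7*n (w(n) = n*(3 + 4) = n*7 = 7*n)
(w(-127) + v(146, -94)) + 13334 = (7*(-127) - 36) + 13334 = (-889 - 36) + 13334 = -925 + 13334 = 12409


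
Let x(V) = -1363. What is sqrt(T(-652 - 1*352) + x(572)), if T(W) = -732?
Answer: I*sqrt(2095) ≈ 45.771*I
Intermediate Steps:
sqrt(T(-652 - 1*352) + x(572)) = sqrt(-732 - 1363) = sqrt(-2095) = I*sqrt(2095)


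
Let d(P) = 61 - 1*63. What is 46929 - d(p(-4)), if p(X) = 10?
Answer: 46931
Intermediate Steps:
d(P) = -2 (d(P) = 61 - 63 = -2)
46929 - d(p(-4)) = 46929 - 1*(-2) = 46929 + 2 = 46931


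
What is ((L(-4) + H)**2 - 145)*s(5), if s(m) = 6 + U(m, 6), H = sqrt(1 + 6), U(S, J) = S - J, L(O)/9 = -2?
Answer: 930 - 180*sqrt(7) ≈ 453.76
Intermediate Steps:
L(O) = -18 (L(O) = 9*(-2) = -18)
H = sqrt(7) ≈ 2.6458
s(m) = m (s(m) = 6 + (m - 1*6) = 6 + (m - 6) = 6 + (-6 + m) = m)
((L(-4) + H)**2 - 145)*s(5) = ((-18 + sqrt(7))**2 - 145)*5 = (-145 + (-18 + sqrt(7))**2)*5 = -725 + 5*(-18 + sqrt(7))**2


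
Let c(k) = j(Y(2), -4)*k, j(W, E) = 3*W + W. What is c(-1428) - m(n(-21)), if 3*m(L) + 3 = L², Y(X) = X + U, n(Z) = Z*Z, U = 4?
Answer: -99098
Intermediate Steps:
n(Z) = Z²
Y(X) = 4 + X (Y(X) = X + 4 = 4 + X)
m(L) = -1 + L²/3
j(W, E) = 4*W
c(k) = 24*k (c(k) = (4*(4 + 2))*k = (4*6)*k = 24*k)
c(-1428) - m(n(-21)) = 24*(-1428) - (-1 + ((-21)²)²/3) = -34272 - (-1 + (⅓)*441²) = -34272 - (-1 + (⅓)*194481) = -34272 - (-1 + 64827) = -34272 - 1*64826 = -34272 - 64826 = -99098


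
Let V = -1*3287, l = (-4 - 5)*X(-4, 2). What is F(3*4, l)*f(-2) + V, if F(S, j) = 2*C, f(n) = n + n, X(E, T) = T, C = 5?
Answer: -3327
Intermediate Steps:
l = -18 (l = (-4 - 5)*2 = -9*2 = -18)
f(n) = 2*n
V = -3287
F(S, j) = 10 (F(S, j) = 2*5 = 10)
F(3*4, l)*f(-2) + V = 10*(2*(-2)) - 3287 = 10*(-4) - 3287 = -40 - 3287 = -3327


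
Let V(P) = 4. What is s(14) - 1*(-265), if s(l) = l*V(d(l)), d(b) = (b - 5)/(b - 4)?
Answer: 321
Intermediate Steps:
d(b) = (-5 + b)/(-4 + b)
s(l) = 4*l (s(l) = l*4 = 4*l)
s(14) - 1*(-265) = 4*14 - 1*(-265) = 56 + 265 = 321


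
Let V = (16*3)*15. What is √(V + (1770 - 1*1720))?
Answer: √770 ≈ 27.749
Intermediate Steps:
V = 720 (V = 48*15 = 720)
√(V + (1770 - 1*1720)) = √(720 + (1770 - 1*1720)) = √(720 + (1770 - 1720)) = √(720 + 50) = √770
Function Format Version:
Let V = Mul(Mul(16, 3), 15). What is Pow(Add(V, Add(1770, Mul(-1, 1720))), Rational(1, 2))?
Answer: Pow(770, Rational(1, 2)) ≈ 27.749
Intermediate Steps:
V = 720 (V = Mul(48, 15) = 720)
Pow(Add(V, Add(1770, Mul(-1, 1720))), Rational(1, 2)) = Pow(Add(720, Add(1770, Mul(-1, 1720))), Rational(1, 2)) = Pow(Add(720, Add(1770, -1720)), Rational(1, 2)) = Pow(Add(720, 50), Rational(1, 2)) = Pow(770, Rational(1, 2))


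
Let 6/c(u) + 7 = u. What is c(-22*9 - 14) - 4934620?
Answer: -360227262/73 ≈ -4.9346e+6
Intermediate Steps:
c(u) = 6/(-7 + u)
c(-22*9 - 14) - 4934620 = 6/(-7 + (-22*9 - 14)) - 4934620 = 6/(-7 + (-198 - 14)) - 4934620 = 6/(-7 - 212) - 4934620 = 6/(-219) - 4934620 = 6*(-1/219) - 4934620 = -2/73 - 4934620 = -360227262/73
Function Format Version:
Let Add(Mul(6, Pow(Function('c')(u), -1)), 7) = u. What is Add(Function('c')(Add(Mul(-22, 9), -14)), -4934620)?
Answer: Rational(-360227262, 73) ≈ -4.9346e+6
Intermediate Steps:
Function('c')(u) = Mul(6, Pow(Add(-7, u), -1))
Add(Function('c')(Add(Mul(-22, 9), -14)), -4934620) = Add(Mul(6, Pow(Add(-7, Add(Mul(-22, 9), -14)), -1)), -4934620) = Add(Mul(6, Pow(Add(-7, Add(-198, -14)), -1)), -4934620) = Add(Mul(6, Pow(Add(-7, -212), -1)), -4934620) = Add(Mul(6, Pow(-219, -1)), -4934620) = Add(Mul(6, Rational(-1, 219)), -4934620) = Add(Rational(-2, 73), -4934620) = Rational(-360227262, 73)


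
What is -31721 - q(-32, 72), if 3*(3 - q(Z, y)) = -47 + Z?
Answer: -95251/3 ≈ -31750.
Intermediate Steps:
q(Z, y) = 56/3 - Z/3 (q(Z, y) = 3 - (-47 + Z)/3 = 3 + (47/3 - Z/3) = 56/3 - Z/3)
-31721 - q(-32, 72) = -31721 - (56/3 - ⅓*(-32)) = -31721 - (56/3 + 32/3) = -31721 - 1*88/3 = -31721 - 88/3 = -95251/3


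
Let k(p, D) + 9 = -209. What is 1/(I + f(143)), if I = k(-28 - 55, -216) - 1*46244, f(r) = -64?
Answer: -1/46526 ≈ -2.1493e-5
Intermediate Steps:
k(p, D) = -218 (k(p, D) = -9 - 209 = -218)
I = -46462 (I = -218 - 1*46244 = -218 - 46244 = -46462)
1/(I + f(143)) = 1/(-46462 - 64) = 1/(-46526) = -1/46526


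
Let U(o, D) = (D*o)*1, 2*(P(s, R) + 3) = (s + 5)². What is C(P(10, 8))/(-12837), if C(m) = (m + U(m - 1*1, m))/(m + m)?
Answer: -73/17116 ≈ -0.0042650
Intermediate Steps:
P(s, R) = -3 + (5 + s)²/2 (P(s, R) = -3 + (s + 5)²/2 = -3 + (5 + s)²/2)
U(o, D) = D*o
C(m) = (m + m*(-1 + m))/(2*m) (C(m) = (m + m*(m - 1*1))/(m + m) = (m + m*(m - 1))/((2*m)) = (m + m*(-1 + m))*(1/(2*m)) = (m + m*(-1 + m))/(2*m))
C(P(10, 8))/(-12837) = ((-3 + (5 + 10)²/2)/2)/(-12837) = ((-3 + (½)*15²)/2)*(-1/12837) = ((-3 + (½)*225)/2)*(-1/12837) = ((-3 + 225/2)/2)*(-1/12837) = ((½)*(219/2))*(-1/12837) = (219/4)*(-1/12837) = -73/17116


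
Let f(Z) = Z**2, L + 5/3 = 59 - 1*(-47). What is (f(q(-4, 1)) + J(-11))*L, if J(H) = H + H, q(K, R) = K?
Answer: -626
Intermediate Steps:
L = 313/3 (L = -5/3 + (59 - 1*(-47)) = -5/3 + (59 + 47) = -5/3 + 106 = 313/3 ≈ 104.33)
J(H) = 2*H
(f(q(-4, 1)) + J(-11))*L = ((-4)**2 + 2*(-11))*(313/3) = (16 - 22)*(313/3) = -6*313/3 = -626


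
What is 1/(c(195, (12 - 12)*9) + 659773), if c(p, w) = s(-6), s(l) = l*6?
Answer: 1/659737 ≈ 1.5158e-6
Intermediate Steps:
s(l) = 6*l
c(p, w) = -36 (c(p, w) = 6*(-6) = -36)
1/(c(195, (12 - 12)*9) + 659773) = 1/(-36 + 659773) = 1/659737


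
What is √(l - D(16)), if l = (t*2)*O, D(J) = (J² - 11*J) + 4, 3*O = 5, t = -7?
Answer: I*√966/3 ≈ 10.36*I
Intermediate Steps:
O = 5/3 (O = (⅓)*5 = 5/3 ≈ 1.6667)
D(J) = 4 + J² - 11*J
l = -70/3 (l = -7*2*(5/3) = -14*5/3 = -70/3 ≈ -23.333)
√(l - D(16)) = √(-70/3 - (4 + 16² - 11*16)) = √(-70/3 - (4 + 256 - 176)) = √(-70/3 - 1*84) = √(-70/3 - 84) = √(-322/3) = I*√966/3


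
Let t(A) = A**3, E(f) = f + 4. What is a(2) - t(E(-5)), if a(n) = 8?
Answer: 9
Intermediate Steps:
E(f) = 4 + f
a(2) - t(E(-5)) = 8 - (4 - 5)**3 = 8 - 1*(-1)**3 = 8 - 1*(-1) = 8 + 1 = 9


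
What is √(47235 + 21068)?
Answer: √68303 ≈ 261.35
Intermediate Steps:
√(47235 + 21068) = √68303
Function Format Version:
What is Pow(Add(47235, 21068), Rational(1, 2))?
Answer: Pow(68303, Rational(1, 2)) ≈ 261.35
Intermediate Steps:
Pow(Add(47235, 21068), Rational(1, 2)) = Pow(68303, Rational(1, 2))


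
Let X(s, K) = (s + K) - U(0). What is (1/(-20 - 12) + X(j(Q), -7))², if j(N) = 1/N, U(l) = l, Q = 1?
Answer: 37249/1024 ≈ 36.376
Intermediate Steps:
X(s, K) = K + s (X(s, K) = (s + K) - 1*0 = (K + s) + 0 = K + s)
(1/(-20 - 12) + X(j(Q), -7))² = (1/(-20 - 12) + (-7 + 1/1))² = (1/(-32) + (-7 + 1))² = (-1/32 - 6)² = (-193/32)² = 37249/1024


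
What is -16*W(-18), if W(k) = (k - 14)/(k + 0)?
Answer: -256/9 ≈ -28.444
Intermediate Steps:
W(k) = (-14 + k)/k
-16*W(-18) = -16*(-14 - 18)/(-18) = -(-8)*(-32)/9 = -16*16/9 = -256/9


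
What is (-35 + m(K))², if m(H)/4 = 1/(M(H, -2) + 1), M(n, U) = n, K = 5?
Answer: 10609/9 ≈ 1178.8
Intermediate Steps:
m(H) = 4/(1 + H) (m(H) = 4/(H + 1) = 4/(1 + H))
(-35 + m(K))² = (-35 + 4/(1 + 5))² = (-35 + 4/6)² = (-35 + 4*(⅙))² = (-35 + ⅔)² = (-103/3)² = 10609/9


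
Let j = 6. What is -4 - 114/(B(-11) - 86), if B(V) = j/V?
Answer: -1277/476 ≈ -2.6828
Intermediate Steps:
B(V) = 6/V
-4 - 114/(B(-11) - 86) = -4 - 114/(6/(-11) - 86) = -4 - 114/(6*(-1/11) - 86) = -4 - 114/(-6/11 - 86) = -4 - 114/(-952/11) = -4 - 11/952*(-114) = -4 + 627/476 = -1277/476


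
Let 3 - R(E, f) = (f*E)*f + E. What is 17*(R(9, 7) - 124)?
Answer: -9707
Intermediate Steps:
R(E, f) = 3 - E - E*f² (R(E, f) = 3 - ((f*E)*f + E) = 3 - ((E*f)*f + E) = 3 - (E*f² + E) = 3 - (E + E*f²) = 3 + (-E - E*f²) = 3 - E - E*f²)
17*(R(9, 7) - 124) = 17*((3 - 1*9 - 1*9*7²) - 124) = 17*((3 - 9 - 1*9*49) - 124) = 17*((3 - 9 - 441) - 124) = 17*(-447 - 124) = 17*(-571) = -9707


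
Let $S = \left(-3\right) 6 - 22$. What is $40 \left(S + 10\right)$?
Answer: $-1200$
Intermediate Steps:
$S = -40$ ($S = -18 - 22 = -40$)
$40 \left(S + 10\right) = 40 \left(-40 + 10\right) = 40 \left(-30\right) = -1200$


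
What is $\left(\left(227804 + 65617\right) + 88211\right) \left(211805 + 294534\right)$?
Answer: $193235165248$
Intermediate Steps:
$\left(\left(227804 + 65617\right) + 88211\right) \left(211805 + 294534\right) = \left(293421 + 88211\right) 506339 = 381632 \cdot 506339 = 193235165248$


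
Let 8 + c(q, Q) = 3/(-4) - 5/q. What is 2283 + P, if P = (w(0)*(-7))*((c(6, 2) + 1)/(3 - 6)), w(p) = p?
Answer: 2283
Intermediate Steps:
c(q, Q) = -35/4 - 5/q (c(q, Q) = -8 + (3/(-4) - 5/q) = -8 + (3*(-¼) - 5/q) = -8 + (-¾ - 5/q) = -35/4 - 5/q)
P = 0 (P = (0*(-7))*(((-35/4 - 5/6) + 1)/(3 - 6)) = 0*(((-35/4 - 5*⅙) + 1)/(-3)) = 0*(((-35/4 - ⅚) + 1)*(-⅓)) = 0*((-115/12 + 1)*(-⅓)) = 0*(-103/12*(-⅓)) = 0*(103/36) = 0)
2283 + P = 2283 + 0 = 2283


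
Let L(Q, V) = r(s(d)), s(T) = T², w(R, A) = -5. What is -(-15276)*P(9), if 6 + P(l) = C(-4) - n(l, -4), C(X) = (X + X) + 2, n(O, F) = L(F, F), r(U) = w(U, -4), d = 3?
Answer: -106932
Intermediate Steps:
r(U) = -5
L(Q, V) = -5
n(O, F) = -5
C(X) = 2 + 2*X (C(X) = 2*X + 2 = 2 + 2*X)
P(l) = -7 (P(l) = -6 + ((2 + 2*(-4)) - 1*(-5)) = -6 + ((2 - 8) + 5) = -6 + (-6 + 5) = -6 - 1 = -7)
-(-15276)*P(9) = -(-15276)*(-7) = -1*106932 = -106932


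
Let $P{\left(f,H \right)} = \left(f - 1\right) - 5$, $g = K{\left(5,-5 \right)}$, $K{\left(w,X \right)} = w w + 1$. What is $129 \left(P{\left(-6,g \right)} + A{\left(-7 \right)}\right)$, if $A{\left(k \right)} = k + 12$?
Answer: $-903$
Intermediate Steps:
$A{\left(k \right)} = 12 + k$
$K{\left(w,X \right)} = 1 + w^{2}$ ($K{\left(w,X \right)} = w^{2} + 1 = 1 + w^{2}$)
$g = 26$ ($g = 1 + 5^{2} = 1 + 25 = 26$)
$P{\left(f,H \right)} = -6 + f$ ($P{\left(f,H \right)} = \left(-1 + f\right) - 5 = -6 + f$)
$129 \left(P{\left(-6,g \right)} + A{\left(-7 \right)}\right) = 129 \left(\left(-6 - 6\right) + \left(12 - 7\right)\right) = 129 \left(-12 + 5\right) = 129 \left(-7\right) = -903$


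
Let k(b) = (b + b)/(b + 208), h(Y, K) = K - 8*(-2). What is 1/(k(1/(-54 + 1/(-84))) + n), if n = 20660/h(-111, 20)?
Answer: 2123127/1218438617 ≈ 0.0017425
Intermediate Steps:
h(Y, K) = 16 + K (h(Y, K) = K + 16 = 16 + K)
k(b) = 2*b/(208 + b) (k(b) = (2*b)/(208 + b) = 2*b/(208 + b))
n = 5165/9 (n = 20660/(16 + 20) = 20660/36 = 20660*(1/36) = 5165/9 ≈ 573.89)
1/(k(1/(-54 + 1/(-84))) + n) = 1/(2/((-54 + 1/(-84))*(208 + 1/(-54 + 1/(-84)))) + 5165/9) = 1/(2/((-54 - 1/84)*(208 + 1/(-54 - 1/84))) + 5165/9) = 1/(2/((-4537/84)*(208 + 1/(-4537/84))) + 5165/9) = 1/(2*(-84/4537)/(208 - 84/4537) + 5165/9) = 1/(2*(-84/4537)/(943612/4537) + 5165/9) = 1/(2*(-84/4537)*(4537/943612) + 5165/9) = 1/(-42/235903 + 5165/9) = 1/(1218438617/2123127) = 2123127/1218438617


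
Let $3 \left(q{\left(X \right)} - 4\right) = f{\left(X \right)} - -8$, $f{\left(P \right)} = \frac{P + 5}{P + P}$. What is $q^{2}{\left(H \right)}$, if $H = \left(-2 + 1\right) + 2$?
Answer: $\frac{529}{9} \approx 58.778$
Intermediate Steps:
$f{\left(P \right)} = \frac{5 + P}{2 P}$
$H = 1$ ($H = -1 + 2 = 1$)
$q{\left(X \right)} = \frac{20}{3} + \frac{5 + X}{6 X}$ ($q{\left(X \right)} = 4 + \frac{\frac{5 + X}{2 X} - -8}{3} = 4 + \frac{\frac{5 + X}{2 X} + 8}{3} = 4 + \frac{8 + \frac{5 + X}{2 X}}{3} = 4 + \left(\frac{8}{3} + \frac{5 + X}{6 X}\right) = \frac{20}{3} + \frac{5 + X}{6 X}$)
$q^{2}{\left(H \right)} = \left(\frac{5 + 41 \cdot 1}{6 \cdot 1}\right)^{2} = \left(\frac{1}{6} \cdot 1 \left(5 + 41\right)\right)^{2} = \left(\frac{1}{6} \cdot 1 \cdot 46\right)^{2} = \left(\frac{23}{3}\right)^{2} = \frac{529}{9}$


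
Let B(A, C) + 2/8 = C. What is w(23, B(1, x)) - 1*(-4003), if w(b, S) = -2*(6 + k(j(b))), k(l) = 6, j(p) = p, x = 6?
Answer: 3979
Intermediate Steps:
B(A, C) = -1/4 + C
w(b, S) = -24 (w(b, S) = -2*(6 + 6) = -2*12 = -24)
w(23, B(1, x)) - 1*(-4003) = -24 - 1*(-4003) = -24 + 4003 = 3979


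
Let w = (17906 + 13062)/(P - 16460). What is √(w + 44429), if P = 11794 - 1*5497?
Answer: √4588604246317/10163 ≈ 210.77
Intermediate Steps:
P = 6297 (P = 11794 - 5497 = 6297)
w = -30968/10163 (w = (17906 + 13062)/(6297 - 16460) = 30968/(-10163) = 30968*(-1/10163) = -30968/10163 ≈ -3.0471)
√(w + 44429) = √(-30968/10163 + 44429) = √(451500959/10163) = √4588604246317/10163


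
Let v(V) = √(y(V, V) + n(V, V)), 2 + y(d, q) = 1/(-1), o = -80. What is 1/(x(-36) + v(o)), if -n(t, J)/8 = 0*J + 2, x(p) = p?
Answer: -36/1315 - I*√19/1315 ≈ -0.027376 - 0.0033148*I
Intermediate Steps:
y(d, q) = -3 (y(d, q) = -2 + 1/(-1) = -2 - 1 = -3)
n(t, J) = -16 (n(t, J) = -8*(0*J + 2) = -8*(0 + 2) = -8*2 = -16)
v(V) = I*√19 (v(V) = √(-3 - 16) = √(-19) = I*√19)
1/(x(-36) + v(o)) = 1/(-36 + I*√19)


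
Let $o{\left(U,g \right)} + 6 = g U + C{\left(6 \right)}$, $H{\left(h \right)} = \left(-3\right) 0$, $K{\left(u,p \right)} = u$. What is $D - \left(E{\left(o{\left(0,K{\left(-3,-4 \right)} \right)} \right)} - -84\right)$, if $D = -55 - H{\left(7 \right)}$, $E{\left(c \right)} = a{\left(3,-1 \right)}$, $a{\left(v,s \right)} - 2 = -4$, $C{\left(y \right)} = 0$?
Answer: $-137$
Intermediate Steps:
$H{\left(h \right)} = 0$
$a{\left(v,s \right)} = -2$ ($a{\left(v,s \right)} = 2 - 4 = -2$)
$o{\left(U,g \right)} = -6 + U g$ ($o{\left(U,g \right)} = -6 + \left(g U + 0\right) = -6 + \left(U g + 0\right) = -6 + U g$)
$E{\left(c \right)} = -2$
$D = -55$ ($D = -55 - 0 = -55 + 0 = -55$)
$D - \left(E{\left(o{\left(0,K{\left(-3,-4 \right)} \right)} \right)} - -84\right) = -55 - \left(-2 - -84\right) = -55 - \left(-2 + 84\right) = -55 - 82 = -137$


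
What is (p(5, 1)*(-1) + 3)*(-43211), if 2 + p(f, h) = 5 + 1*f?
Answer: 216055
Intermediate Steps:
p(f, h) = 3 + f (p(f, h) = -2 + (5 + 1*f) = -2 + (5 + f) = 3 + f)
(p(5, 1)*(-1) + 3)*(-43211) = ((3 + 5)*(-1) + 3)*(-43211) = (8*(-1) + 3)*(-43211) = (-8 + 3)*(-43211) = -5*(-43211) = 216055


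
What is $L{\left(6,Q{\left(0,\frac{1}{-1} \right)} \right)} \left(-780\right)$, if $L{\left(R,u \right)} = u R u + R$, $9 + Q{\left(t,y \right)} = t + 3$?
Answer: $-173160$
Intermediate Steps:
$Q{\left(t,y \right)} = -6 + t$ ($Q{\left(t,y \right)} = -9 + \left(t + 3\right) = -9 + \left(3 + t\right) = -6 + t$)
$L{\left(R,u \right)} = R + R u^{2}$ ($L{\left(R,u \right)} = R u u + R = R u^{2} + R = R + R u^{2}$)
$L{\left(6,Q{\left(0,\frac{1}{-1} \right)} \right)} \left(-780\right) = 6 \left(1 + \left(-6 + 0\right)^{2}\right) \left(-780\right) = 6 \left(1 + \left(-6\right)^{2}\right) \left(-780\right) = 6 \left(1 + 36\right) \left(-780\right) = 6 \cdot 37 \left(-780\right) = 222 \left(-780\right) = -173160$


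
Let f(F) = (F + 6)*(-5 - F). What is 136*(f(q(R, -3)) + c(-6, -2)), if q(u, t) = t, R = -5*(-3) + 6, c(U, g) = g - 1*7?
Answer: -2040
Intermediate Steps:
c(U, g) = -7 + g (c(U, g) = g - 7 = -7 + g)
R = 21 (R = 15 + 6 = 21)
f(F) = (-5 - F)*(6 + F) (f(F) = (6 + F)*(-5 - F) = (-5 - F)*(6 + F))
136*(f(q(R, -3)) + c(-6, -2)) = 136*((-30 - 1*(-3)² - 11*(-3)) + (-7 - 2)) = 136*((-30 - 1*9 + 33) - 9) = 136*((-30 - 9 + 33) - 9) = 136*(-6 - 9) = 136*(-15) = -2040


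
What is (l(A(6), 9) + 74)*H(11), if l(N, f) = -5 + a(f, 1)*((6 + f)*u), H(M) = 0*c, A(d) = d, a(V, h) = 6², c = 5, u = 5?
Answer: 0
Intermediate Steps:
a(V, h) = 36
H(M) = 0 (H(M) = 0*5 = 0)
l(N, f) = 1075 + 180*f (l(N, f) = -5 + 36*((6 + f)*5) = -5 + 36*(30 + 5*f) = -5 + (1080 + 180*f) = 1075 + 180*f)
(l(A(6), 9) + 74)*H(11) = ((1075 + 180*9) + 74)*0 = ((1075 + 1620) + 74)*0 = (2695 + 74)*0 = 2769*0 = 0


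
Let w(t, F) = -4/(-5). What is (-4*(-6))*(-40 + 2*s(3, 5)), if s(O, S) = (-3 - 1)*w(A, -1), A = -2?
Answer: -5568/5 ≈ -1113.6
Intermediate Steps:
w(t, F) = 4/5 (w(t, F) = -4*(-1/5) = 4/5)
s(O, S) = -16/5 (s(O, S) = (-3 - 1)*(4/5) = -4*4/5 = -16/5)
(-4*(-6))*(-40 + 2*s(3, 5)) = (-4*(-6))*(-40 + 2*(-16/5)) = 24*(-40 - 32/5) = 24*(-232/5) = -5568/5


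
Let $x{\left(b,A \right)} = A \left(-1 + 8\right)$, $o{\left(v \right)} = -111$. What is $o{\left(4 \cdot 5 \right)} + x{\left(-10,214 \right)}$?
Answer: $1387$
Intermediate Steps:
$x{\left(b,A \right)} = 7 A$ ($x{\left(b,A \right)} = A 7 = 7 A$)
$o{\left(4 \cdot 5 \right)} + x{\left(-10,214 \right)} = -111 + 7 \cdot 214 = -111 + 1498 = 1387$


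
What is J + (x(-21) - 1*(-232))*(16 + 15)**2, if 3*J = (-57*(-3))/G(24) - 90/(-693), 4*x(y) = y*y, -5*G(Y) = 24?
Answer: 607789493/1848 ≈ 3.2889e+5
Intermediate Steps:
G(Y) = -24/5 (G(Y) = -1/5*24 = -24/5)
x(y) = y**2/4 (x(y) = (y*y)/4 = y**2/4)
J = -21865/1848 (J = ((-57*(-3))/(-24/5) - 90/(-693))/3 = (171*(-5/24) - 90*(-1/693))/3 = (-285/8 + 10/77)/3 = (1/3)*(-21865/616) = -21865/1848 ≈ -11.832)
J + (x(-21) - 1*(-232))*(16 + 15)**2 = -21865/1848 + ((1/4)*(-21)**2 - 1*(-232))*(16 + 15)**2 = -21865/1848 + ((1/4)*441 + 232)*31**2 = -21865/1848 + (441/4 + 232)*961 = -21865/1848 + (1369/4)*961 = -21865/1848 + 1315609/4 = 607789493/1848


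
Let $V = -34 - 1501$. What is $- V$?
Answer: $1535$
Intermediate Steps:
$V = -1535$
$- V = \left(-1\right) \left(-1535\right) = 1535$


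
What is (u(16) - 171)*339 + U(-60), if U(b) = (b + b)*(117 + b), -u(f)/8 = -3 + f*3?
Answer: -186849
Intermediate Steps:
u(f) = 24 - 24*f (u(f) = -8*(-3 + f*3) = -8*(-3 + 3*f) = 24 - 24*f)
U(b) = 2*b*(117 + b) (U(b) = (2*b)*(117 + b) = 2*b*(117 + b))
(u(16) - 171)*339 + U(-60) = ((24 - 24*16) - 171)*339 + 2*(-60)*(117 - 60) = ((24 - 384) - 171)*339 + 2*(-60)*57 = (-360 - 171)*339 - 6840 = -531*339 - 6840 = -180009 - 6840 = -186849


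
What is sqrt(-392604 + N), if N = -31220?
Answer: 4*I*sqrt(26489) ≈ 651.02*I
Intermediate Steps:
sqrt(-392604 + N) = sqrt(-392604 - 31220) = sqrt(-423824) = 4*I*sqrt(26489)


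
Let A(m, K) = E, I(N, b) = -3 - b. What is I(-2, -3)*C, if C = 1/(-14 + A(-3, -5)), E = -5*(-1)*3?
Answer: 0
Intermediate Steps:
E = 15 (E = 5*3 = 15)
A(m, K) = 15
C = 1 (C = 1/(-14 + 15) = 1/1 = 1)
I(-2, -3)*C = (-3 - 1*(-3))*1 = (-3 + 3)*1 = 0*1 = 0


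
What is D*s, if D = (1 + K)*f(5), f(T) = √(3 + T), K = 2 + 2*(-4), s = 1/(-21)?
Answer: 10*√2/21 ≈ 0.67344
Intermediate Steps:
s = -1/21 ≈ -0.047619
K = -6 (K = 2 - 8 = -6)
D = -10*√2 (D = (1 - 6)*√(3 + 5) = -10*√2 ≈ -14.142)
D*s = -10*√2*(-1/21) = 10*√2/21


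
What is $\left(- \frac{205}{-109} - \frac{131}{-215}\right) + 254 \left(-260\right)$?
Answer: $- \frac{1547589046}{23435} \approx -66038.0$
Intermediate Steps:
$\left(- \frac{205}{-109} - \frac{131}{-215}\right) + 254 \left(-260\right) = \left(\left(-205\right) \left(- \frac{1}{109}\right) - - \frac{131}{215}\right) - 66040 = \left(\frac{205}{109} + \frac{131}{215}\right) - 66040 = \frac{58354}{23435} - 66040 = - \frac{1547589046}{23435}$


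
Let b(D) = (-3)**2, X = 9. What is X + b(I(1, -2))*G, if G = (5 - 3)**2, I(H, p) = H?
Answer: 45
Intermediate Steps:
G = 4 (G = 2**2 = 4)
b(D) = 9
X + b(I(1, -2))*G = 9 + 9*4 = 9 + 36 = 45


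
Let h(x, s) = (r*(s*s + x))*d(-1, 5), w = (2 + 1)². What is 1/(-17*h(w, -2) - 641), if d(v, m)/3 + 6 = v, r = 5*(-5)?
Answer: -1/116666 ≈ -8.5715e-6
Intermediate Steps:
r = -25
d(v, m) = -18 + 3*v
w = 9 (w = 3² = 9)
h(x, s) = 525*x + 525*s² (h(x, s) = (-25*(s*s + x))*(-18 + 3*(-1)) = (-25*(s² + x))*(-18 - 3) = -25*(x + s²)*(-21) = (-25*x - 25*s²)*(-21) = 525*x + 525*s²)
1/(-17*h(w, -2) - 641) = 1/(-17*(525*9 + 525*(-2)²) - 641) = 1/(-17*(4725 + 525*4) - 641) = 1/(-17*(4725 + 2100) - 641) = 1/(-17*6825 - 641) = 1/(-116025 - 641) = 1/(-116666) = -1/116666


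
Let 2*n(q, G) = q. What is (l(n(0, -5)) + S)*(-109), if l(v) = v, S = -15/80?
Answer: 327/16 ≈ 20.438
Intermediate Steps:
S = -3/16 (S = -15*1/80 = -3/16 ≈ -0.18750)
n(q, G) = q/2
(l(n(0, -5)) + S)*(-109) = ((½)*0 - 3/16)*(-109) = (0 - 3/16)*(-109) = -3/16*(-109) = 327/16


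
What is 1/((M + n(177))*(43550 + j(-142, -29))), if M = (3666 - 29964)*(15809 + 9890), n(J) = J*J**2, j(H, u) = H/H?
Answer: -1/29191672142019 ≈ -3.4256e-14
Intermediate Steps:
j(H, u) = 1
n(J) = J**3
M = -675832302 (M = -26298*25699 = -675832302)
1/((M + n(177))*(43550 + j(-142, -29))) = 1/((-675832302 + 177**3)*(43550 + 1)) = 1/((-675832302 + 5545233)*43551) = (1/43551)/(-670287069) = -1/670287069*1/43551 = -1/29191672142019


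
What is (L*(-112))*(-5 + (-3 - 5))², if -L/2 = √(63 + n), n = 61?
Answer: 75712*√31 ≈ 4.2155e+5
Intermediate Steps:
L = -4*√31 (L = -2*√(63 + 61) = -4*√31 ≈ -22.271)
(L*(-112))*(-5 + (-3 - 5))² = (-4*√31*(-112))*(-5 + (-3 - 5))² = (448*√31)*(-5 - 8)² = (448*√31)*(-13)² = (448*√31)*169 = 75712*√31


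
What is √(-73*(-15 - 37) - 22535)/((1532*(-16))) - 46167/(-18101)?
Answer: 46167/18101 - I*√18739/24512 ≈ 2.5505 - 0.0055846*I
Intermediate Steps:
√(-73*(-15 - 37) - 22535)/((1532*(-16))) - 46167/(-18101) = √(-73*(-52) - 22535)/(-24512) - 46167*(-1/18101) = √(3796 - 22535)*(-1/24512) + 46167/18101 = √(-18739)*(-1/24512) + 46167/18101 = (I*√18739)*(-1/24512) + 46167/18101 = -I*√18739/24512 + 46167/18101 = 46167/18101 - I*√18739/24512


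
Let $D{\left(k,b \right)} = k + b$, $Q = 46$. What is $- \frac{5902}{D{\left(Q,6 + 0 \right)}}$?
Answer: $- \frac{227}{2} \approx -113.5$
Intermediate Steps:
$D{\left(k,b \right)} = b + k$
$- \frac{5902}{D{\left(Q,6 + 0 \right)}} = - \frac{5902}{\left(6 + 0\right) + 46} = - \frac{5902}{6 + 46} = - \frac{5902}{52} = \left(-5902\right) \frac{1}{52} = - \frac{227}{2}$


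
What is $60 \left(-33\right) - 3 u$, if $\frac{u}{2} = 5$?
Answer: $-2010$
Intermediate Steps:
$u = 10$ ($u = 2 \cdot 5 = 10$)
$60 \left(-33\right) - 3 u = 60 \left(-33\right) - 30 = -1980 - 30 = -2010$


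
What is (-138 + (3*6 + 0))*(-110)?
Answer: 13200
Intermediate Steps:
(-138 + (3*6 + 0))*(-110) = (-138 + (18 + 0))*(-110) = (-138 + 18)*(-110) = -120*(-110) = 13200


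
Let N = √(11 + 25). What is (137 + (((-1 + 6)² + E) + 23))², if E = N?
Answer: 36481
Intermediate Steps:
N = 6 (N = √36 = 6)
E = 6
(137 + (((-1 + 6)² + E) + 23))² = (137 + (((-1 + 6)² + 6) + 23))² = (137 + ((5² + 6) + 23))² = (137 + ((25 + 6) + 23))² = (137 + (31 + 23))² = (137 + 54)² = 191² = 36481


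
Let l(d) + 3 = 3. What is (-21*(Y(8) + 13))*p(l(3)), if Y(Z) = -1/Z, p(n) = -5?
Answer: 10815/8 ≈ 1351.9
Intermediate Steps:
l(d) = 0 (l(d) = -3 + 3 = 0)
(-21*(Y(8) + 13))*p(l(3)) = -21*(-1/8 + 13)*(-5) = -21*103/8*(-5) = -2163/8*(-5) = 10815/8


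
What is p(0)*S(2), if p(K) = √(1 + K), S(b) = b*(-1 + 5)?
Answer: 8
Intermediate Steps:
S(b) = 4*b (S(b) = b*4 = 4*b)
p(0)*S(2) = √(1 + 0)*(4*2) = √1*8 = 1*8 = 8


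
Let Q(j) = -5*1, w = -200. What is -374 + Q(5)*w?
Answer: 626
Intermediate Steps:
Q(j) = -5
-374 + Q(5)*w = -374 - 5*(-200) = -374 + 1000 = 626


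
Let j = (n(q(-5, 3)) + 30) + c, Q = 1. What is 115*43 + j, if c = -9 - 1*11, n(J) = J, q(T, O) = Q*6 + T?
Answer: 4956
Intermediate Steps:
q(T, O) = 6 + T (q(T, O) = 1*6 + T = 6 + T)
c = -20 (c = -9 - 11 = -20)
j = 11 (j = ((6 - 5) + 30) - 20 = (1 + 30) - 20 = 31 - 20 = 11)
115*43 + j = 115*43 + 11 = 4945 + 11 = 4956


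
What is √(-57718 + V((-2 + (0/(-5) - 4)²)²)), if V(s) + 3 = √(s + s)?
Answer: √(-57721 + 14*√2) ≈ 240.21*I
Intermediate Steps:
V(s) = -3 + √2*√s (V(s) = -3 + √(s + s) = -3 + √(2*s) = -3 + √2*√s)
√(-57718 + V((-2 + (0/(-5) - 4)²)²)) = √(-57718 + (-3 + √2*√((-2 + (0/(-5) - 4)²)²))) = √(-57718 + (-3 + √2*√((-2 + (0*(-⅕) - 4)²)²))) = √(-57718 + (-3 + √2*√((-2 + (0 - 4)²)²))) = √(-57718 + (-3 + √2*√((-2 + (-4)²)²))) = √(-57718 + (-3 + √2*√((-2 + 16)²))) = √(-57718 + (-3 + √2*√(14²))) = √(-57718 + (-3 + √2*√196)) = √(-57718 + (-3 + √2*14)) = √(-57718 + (-3 + 14*√2)) = √(-57721 + 14*√2)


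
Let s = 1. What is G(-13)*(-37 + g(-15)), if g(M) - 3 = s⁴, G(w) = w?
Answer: 429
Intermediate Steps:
g(M) = 4 (g(M) = 3 + 1⁴ = 3 + 1 = 4)
G(-13)*(-37 + g(-15)) = -13*(-37 + 4) = -13*(-33) = 429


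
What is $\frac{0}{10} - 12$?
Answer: $-12$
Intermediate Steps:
$\frac{0}{10} - 12 = 0 \cdot \frac{1}{10} - 12 = 0 - 12 = -12$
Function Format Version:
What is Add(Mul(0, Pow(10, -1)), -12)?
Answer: -12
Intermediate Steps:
Add(Mul(0, Pow(10, -1)), -12) = Add(Mul(0, Rational(1, 10)), -12) = Add(0, -12) = -12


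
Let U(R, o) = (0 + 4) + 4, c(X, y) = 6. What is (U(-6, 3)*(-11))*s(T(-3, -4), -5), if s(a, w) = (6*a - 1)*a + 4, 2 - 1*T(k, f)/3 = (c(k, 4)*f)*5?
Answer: -70696912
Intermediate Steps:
U(R, o) = 8 (U(R, o) = 4 + 4 = 8)
T(k, f) = 6 - 90*f (T(k, f) = 6 - 3*6*f*5 = 6 - 90*f)
s(a, w) = 4 + a*(-1 + 6*a) (s(a, w) = (-1 + 6*a)*a + 4 = a*(-1 + 6*a) + 4 = 4 + a*(-1 + 6*a))
(U(-6, 3)*(-11))*s(T(-3, -4), -5) = (8*(-11))*(4 - (6 - 90*(-4)) + 6*(6 - 90*(-4))²) = -88*(4 - (6 + 360) + 6*(6 + 360)²) = -88*(4 - 1*366 + 6*366²) = -88*(4 - 366 + 6*133956) = -88*(4 - 366 + 803736) = -88*803374 = -70696912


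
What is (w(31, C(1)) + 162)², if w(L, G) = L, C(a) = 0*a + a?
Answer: 37249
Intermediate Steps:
C(a) = a (C(a) = 0 + a = a)
(w(31, C(1)) + 162)² = (31 + 162)² = 193² = 37249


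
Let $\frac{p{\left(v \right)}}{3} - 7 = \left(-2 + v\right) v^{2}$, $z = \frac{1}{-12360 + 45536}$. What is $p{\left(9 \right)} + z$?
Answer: $\frac{57129073}{33176} \approx 1722.0$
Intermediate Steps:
$z = \frac{1}{33176} \approx 3.0142 \cdot 10^{-5}$
$p{\left(v \right)} = 21 + 3 v^{2} \left(-2 + v\right)$ ($p{\left(v \right)} = 21 + 3 \left(-2 + v\right) v^{2} = 21 + 3 v^{2} \left(-2 + v\right)$)
$p{\left(9 \right)} + z = \left(21 - 6 \cdot 9^{2} + 3 \cdot 9^{3}\right) + \frac{1}{33176} = \left(21 - 486 + 3 \cdot 729\right) + \frac{1}{33176} = \left(21 - 486 + 2187\right) + \frac{1}{33176} = 1722 + \frac{1}{33176} = \frac{57129073}{33176}$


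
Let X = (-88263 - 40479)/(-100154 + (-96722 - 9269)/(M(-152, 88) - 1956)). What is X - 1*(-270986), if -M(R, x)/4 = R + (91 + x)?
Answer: 55989188572378/206611865 ≈ 2.7099e+5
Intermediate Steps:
M(R, x) = -364 - 4*R - 4*x (M(R, x) = -4*(R + (91 + x)) = -4*(91 + R + x) = -364 - 4*R - 4*x)
X = 265723488/206611865 (X = (-88263 - 40479)/(-100154 + (-96722 - 9269)/((-364 - 4*(-152) - 4*88) - 1956)) = -128742/(-100154 - 105991/((-364 + 608 - 352) - 1956)) = -128742/(-100154 - 105991/(-108 - 1956)) = -128742/(-100154 - 105991/(-2064)) = -128742/(-100154 - 105991*(-1/2064)) = -128742/(-100154 + 105991/2064) = -128742/(-206611865/2064) = -128742*(-2064/206611865) = 265723488/206611865 ≈ 1.2861)
X - 1*(-270986) = 265723488/206611865 - 1*(-270986) = 265723488/206611865 + 270986 = 55989188572378/206611865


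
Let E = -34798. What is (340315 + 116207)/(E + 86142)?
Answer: 228261/25672 ≈ 8.8914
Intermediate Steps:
(340315 + 116207)/(E + 86142) = (340315 + 116207)/(-34798 + 86142) = 456522/51344 = 456522*(1/51344) = 228261/25672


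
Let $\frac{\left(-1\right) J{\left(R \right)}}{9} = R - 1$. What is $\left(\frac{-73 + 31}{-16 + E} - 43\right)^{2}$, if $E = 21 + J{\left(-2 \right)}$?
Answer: $\frac{502681}{256} \approx 1963.6$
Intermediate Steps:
$J{\left(R \right)} = 9 - 9 R$ ($J{\left(R \right)} = - 9 \left(R - 1\right) = - 9 \left(-1 + R\right) = 9 - 9 R$)
$E = 48$ ($E = 21 + \left(9 - -18\right) = 21 + \left(9 + 18\right) = 21 + 27 = 48$)
$\left(\frac{-73 + 31}{-16 + E} - 43\right)^{2} = \left(\frac{-73 + 31}{-16 + 48} - 43\right)^{2} = \left(- \frac{42}{32} - 43\right)^{2} = \left(\left(-42\right) \frac{1}{32} - 43\right)^{2} = \left(- \frac{21}{16} - 43\right)^{2} = \left(- \frac{709}{16}\right)^{2} = \frac{502681}{256}$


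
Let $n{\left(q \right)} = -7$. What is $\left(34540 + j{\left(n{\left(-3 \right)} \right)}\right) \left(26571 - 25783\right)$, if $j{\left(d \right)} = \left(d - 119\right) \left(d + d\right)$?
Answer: $28607552$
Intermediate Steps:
$j{\left(d \right)} = 2 d \left(-119 + d\right)$ ($j{\left(d \right)} = \left(-119 + d\right) 2 d = 2 d \left(-119 + d\right)$)
$\left(34540 + j{\left(n{\left(-3 \right)} \right)}\right) \left(26571 - 25783\right) = \left(34540 + 2 \left(-7\right) \left(-119 - 7\right)\right) \left(26571 - 25783\right) = \left(34540 + 2 \left(-7\right) \left(-126\right)\right) 788 = \left(34540 + 1764\right) 788 = 36304 \cdot 788 = 28607552$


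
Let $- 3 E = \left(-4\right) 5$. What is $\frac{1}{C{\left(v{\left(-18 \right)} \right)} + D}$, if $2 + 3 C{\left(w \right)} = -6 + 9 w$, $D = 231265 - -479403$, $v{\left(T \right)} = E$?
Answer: $\frac{3}{2132056} \approx 1.4071 \cdot 10^{-6}$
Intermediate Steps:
$E = \frac{20}{3}$ ($E = - \frac{\left(-4\right) 5}{3} = \left(- \frac{1}{3}\right) \left(-20\right) = \frac{20}{3} \approx 6.6667$)
$v{\left(T \right)} = \frac{20}{3}$
$D = 710668$ ($D = 231265 + 479403 = 710668$)
$C{\left(w \right)} = - \frac{8}{3} + 3 w$ ($C{\left(w \right)} = - \frac{2}{3} + \frac{-6 + 9 w}{3} = - \frac{2}{3} + \left(-2 + 3 w\right) = - \frac{8}{3} + 3 w$)
$\frac{1}{C{\left(v{\left(-18 \right)} \right)} + D} = \frac{1}{\left(- \frac{8}{3} + 3 \cdot \frac{20}{3}\right) + 710668} = \frac{1}{\left(- \frac{8}{3} + 20\right) + 710668} = \frac{1}{\frac{52}{3} + 710668} = \frac{1}{\frac{2132056}{3}} = \frac{3}{2132056}$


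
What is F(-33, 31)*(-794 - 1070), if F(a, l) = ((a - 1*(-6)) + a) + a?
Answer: 173352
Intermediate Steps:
F(a, l) = 6 + 3*a (F(a, l) = ((a + 6) + a) + a = ((6 + a) + a) + a = (6 + 2*a) + a = 6 + 3*a)
F(-33, 31)*(-794 - 1070) = (6 + 3*(-33))*(-794 - 1070) = (6 - 99)*(-1864) = -93*(-1864) = 173352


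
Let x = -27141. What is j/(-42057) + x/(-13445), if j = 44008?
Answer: 549781477/565456365 ≈ 0.97228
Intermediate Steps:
j/(-42057) + x/(-13445) = 44008/(-42057) - 27141/(-13445) = 44008*(-1/42057) - 27141*(-1/13445) = -44008/42057 + 27141/13445 = 549781477/565456365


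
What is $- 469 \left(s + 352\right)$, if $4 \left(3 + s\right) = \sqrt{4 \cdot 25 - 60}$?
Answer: $-163681 - \frac{469 \sqrt{10}}{2} \approx -1.6442 \cdot 10^{5}$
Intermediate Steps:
$s = -3 + \frac{\sqrt{10}}{2}$ ($s = -3 + \frac{\sqrt{4 \cdot 25 - 60}}{4} = -3 + \frac{\sqrt{100 - 60}}{4} = -3 + \frac{\sqrt{40}}{4} = -3 + \frac{2 \sqrt{10}}{4} = -3 + \frac{\sqrt{10}}{2} \approx -1.4189$)
$- 469 \left(s + 352\right) = - 469 \left(\left(-3 + \frac{\sqrt{10}}{2}\right) + 352\right) = - 469 \left(349 + \frac{\sqrt{10}}{2}\right) = -163681 - \frac{469 \sqrt{10}}{2}$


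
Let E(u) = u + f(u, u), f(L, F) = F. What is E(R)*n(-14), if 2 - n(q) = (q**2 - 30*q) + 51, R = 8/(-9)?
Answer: 10640/9 ≈ 1182.2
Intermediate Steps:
R = -8/9 (R = 8*(-1/9) = -8/9 ≈ -0.88889)
n(q) = -49 - q**2 + 30*q (n(q) = 2 - ((q**2 - 30*q) + 51) = 2 - (51 + q**2 - 30*q) = 2 + (-51 - q**2 + 30*q) = -49 - q**2 + 30*q)
E(u) = 2*u (E(u) = u + u = 2*u)
E(R)*n(-14) = (2*(-8/9))*(-49 - 1*(-14)**2 + 30*(-14)) = -16*(-49 - 1*196 - 420)/9 = -16*(-49 - 196 - 420)/9 = -16/9*(-665) = 10640/9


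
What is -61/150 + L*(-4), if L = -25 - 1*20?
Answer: 26939/150 ≈ 179.59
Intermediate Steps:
L = -45 (L = -25 - 20 = -45)
-61/150 + L*(-4) = -61/150 - 45*(-4) = -61*1/150 + 180 = -61/150 + 180 = 26939/150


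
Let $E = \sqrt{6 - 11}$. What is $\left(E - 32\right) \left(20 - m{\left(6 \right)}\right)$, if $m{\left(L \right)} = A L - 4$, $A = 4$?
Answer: $0$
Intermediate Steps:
$m{\left(L \right)} = -4 + 4 L$ ($m{\left(L \right)} = 4 L - 4 = -4 + 4 L$)
$E = i \sqrt{5}$ ($E = \sqrt{-5} = i \sqrt{5} \approx 2.2361 i$)
$\left(E - 32\right) \left(20 - m{\left(6 \right)}\right) = \left(i \sqrt{5} - 32\right) \left(20 - \left(-4 + 4 \cdot 6\right)\right) = \left(-32 + i \sqrt{5}\right) \left(20 - \left(-4 + 24\right)\right) = \left(-32 + i \sqrt{5}\right) \left(20 - 20\right) = \left(-32 + i \sqrt{5}\right) 0 = 0$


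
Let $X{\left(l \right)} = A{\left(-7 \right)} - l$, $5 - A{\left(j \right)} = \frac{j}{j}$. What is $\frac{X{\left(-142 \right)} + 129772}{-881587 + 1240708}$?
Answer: $\frac{43306}{119707} \approx 0.36177$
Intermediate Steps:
$A{\left(j \right)} = 4$ ($A{\left(j \right)} = 5 - \frac{j}{j} = 5 - 1 = 4$)
$X{\left(l \right)} = 4 - l$
$\frac{X{\left(-142 \right)} + 129772}{-881587 + 1240708} = \frac{\left(4 - -142\right) + 129772}{-881587 + 1240708} = \frac{\left(4 + 142\right) + 129772}{359121} = \left(146 + 129772\right) \frac{1}{359121} = 129918 \cdot \frac{1}{359121} = \frac{43306}{119707}$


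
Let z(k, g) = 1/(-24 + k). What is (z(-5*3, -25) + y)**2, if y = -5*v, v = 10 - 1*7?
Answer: 343396/1521 ≈ 225.77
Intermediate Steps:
v = 3 (v = 10 - 7 = 3)
y = -15 (y = -5*3 = -15)
(z(-5*3, -25) + y)**2 = (1/(-24 - 5*3) - 15)**2 = (1/(-24 - 15) - 15)**2 = (1/(-39) - 15)**2 = (-1/39 - 15)**2 = (-586/39)**2 = 343396/1521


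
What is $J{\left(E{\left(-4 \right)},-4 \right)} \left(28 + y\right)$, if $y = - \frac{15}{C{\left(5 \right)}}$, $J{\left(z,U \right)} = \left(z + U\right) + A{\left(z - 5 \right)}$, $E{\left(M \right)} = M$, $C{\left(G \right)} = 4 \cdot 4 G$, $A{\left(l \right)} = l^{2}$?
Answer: $\frac{32485}{16} \approx 2030.3$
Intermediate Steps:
$C{\left(G \right)} = 16 G$
$J{\left(z,U \right)} = U + z + \left(-5 + z\right)^{2}$ ($J{\left(z,U \right)} = \left(z + U\right) + \left(z - 5\right)^{2} = \left(U + z\right) + \left(z - 5\right)^{2} = \left(U + z\right) + \left(-5 + z\right)^{2} = U + z + \left(-5 + z\right)^{2}$)
$y = - \frac{3}{16}$ ($y = - \frac{15}{16 \cdot 5} = - \frac{15}{80} = \left(-15\right) \frac{1}{80} = - \frac{3}{16} \approx -0.1875$)
$J{\left(E{\left(-4 \right)},-4 \right)} \left(28 + y\right) = \left(-4 - 4 + \left(-5 - 4\right)^{2}\right) \left(28 - \frac{3}{16}\right) = \left(-4 - 4 + \left(-9\right)^{2}\right) \frac{445}{16} = \left(-4 - 4 + 81\right) \frac{445}{16} = 73 \cdot \frac{445}{16} = \frac{32485}{16}$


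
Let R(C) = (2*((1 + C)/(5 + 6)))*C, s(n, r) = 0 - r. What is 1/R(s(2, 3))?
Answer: 11/12 ≈ 0.91667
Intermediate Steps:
s(n, r) = -r
R(C) = C*(2/11 + 2*C/11) (R(C) = (2*((1 + C)/11))*C = (2*((1 + C)*(1/11)))*C = (2*(1/11 + C/11))*C = (2/11 + 2*C/11)*C = C*(2/11 + 2*C/11))
1/R(s(2, 3)) = 1/(2*(-1*3)*(1 - 1*3)/11) = 1/((2/11)*(-3)*(1 - 3)) = 1/((2/11)*(-3)*(-2)) = 1/(12/11) = 11/12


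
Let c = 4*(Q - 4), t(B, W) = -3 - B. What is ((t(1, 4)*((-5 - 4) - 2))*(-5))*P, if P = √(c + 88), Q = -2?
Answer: -1760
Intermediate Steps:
c = -24 (c = 4*(-2 - 4) = 4*(-6) = -24)
P = 8 (P = √(-24 + 88) = √64 = 8)
((t(1, 4)*((-5 - 4) - 2))*(-5))*P = (((-3 - 1*1)*((-5 - 4) - 2))*(-5))*8 = (((-3 - 1)*(-9 - 2))*(-5))*8 = (-4*(-11)*(-5))*8 = (44*(-5))*8 = -220*8 = -1760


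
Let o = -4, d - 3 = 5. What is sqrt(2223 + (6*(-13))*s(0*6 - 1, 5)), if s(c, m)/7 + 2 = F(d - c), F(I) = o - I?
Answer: 3*sqrt(1157) ≈ 102.04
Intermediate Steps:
d = 8 (d = 3 + 5 = 8)
F(I) = -4 - I
s(c, m) = -98 + 7*c (s(c, m) = -14 + 7*(-4 - (8 - c)) = -14 + 7*(-4 + (-8 + c)) = -14 + 7*(-12 + c) = -14 + (-84 + 7*c) = -98 + 7*c)
sqrt(2223 + (6*(-13))*s(0*6 - 1, 5)) = sqrt(2223 + (6*(-13))*(-98 + 7*(0*6 - 1))) = sqrt(2223 - 78*(-98 + 7*(0 - 1))) = sqrt(2223 - 78*(-98 + 7*(-1))) = sqrt(2223 - 78*(-98 - 7)) = sqrt(2223 - 78*(-105)) = sqrt(2223 + 8190) = sqrt(10413) = 3*sqrt(1157)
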